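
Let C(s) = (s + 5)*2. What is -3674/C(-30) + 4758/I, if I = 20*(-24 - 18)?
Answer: 47471/700 ≈ 67.816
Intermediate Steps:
C(s) = 10 + 2*s (C(s) = (5 + s)*2 = 10 + 2*s)
I = -840 (I = 20*(-42) = -840)
-3674/C(-30) + 4758/I = -3674/(10 + 2*(-30)) + 4758/(-840) = -3674/(10 - 60) + 4758*(-1/840) = -3674/(-50) - 793/140 = -3674*(-1/50) - 793/140 = 1837/25 - 793/140 = 47471/700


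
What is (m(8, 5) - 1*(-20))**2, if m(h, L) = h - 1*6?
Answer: 484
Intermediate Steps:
m(h, L) = -6 + h (m(h, L) = h - 6 = -6 + h)
(m(8, 5) - 1*(-20))**2 = ((-6 + 8) - 1*(-20))**2 = (2 + 20)**2 = 22**2 = 484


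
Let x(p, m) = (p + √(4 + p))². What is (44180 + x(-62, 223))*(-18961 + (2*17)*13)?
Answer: -888282354 + 2296356*I*√58 ≈ -8.8828e+8 + 1.7489e+7*I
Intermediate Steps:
(44180 + x(-62, 223))*(-18961 + (2*17)*13) = (44180 + (-62 + √(4 - 62))²)*(-18961 + (2*17)*13) = (44180 + (-62 + √(-58))²)*(-18961 + 34*13) = (44180 + (-62 + I*√58)²)*(-18961 + 442) = (44180 + (-62 + I*√58)²)*(-18519) = -818169420 - 18519*(-62 + I*√58)²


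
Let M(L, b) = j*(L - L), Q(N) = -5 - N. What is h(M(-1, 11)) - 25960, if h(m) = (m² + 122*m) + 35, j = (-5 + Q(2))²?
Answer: -25925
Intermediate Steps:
j = 144 (j = (-5 + (-5 - 1*2))² = (-5 + (-5 - 2))² = (-5 - 7)² = (-12)² = 144)
M(L, b) = 0 (M(L, b) = 144*(L - L) = 144*0 = 0)
h(m) = 35 + m² + 122*m
h(M(-1, 11)) - 25960 = (35 + 0² + 122*0) - 25960 = (35 + 0 + 0) - 25960 = 35 - 25960 = -25925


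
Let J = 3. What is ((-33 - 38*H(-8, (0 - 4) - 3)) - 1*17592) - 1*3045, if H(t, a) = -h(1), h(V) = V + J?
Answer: -20518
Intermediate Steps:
h(V) = 3 + V (h(V) = V + 3 = 3 + V)
H(t, a) = -4 (H(t, a) = -(3 + 1) = -1*4 = -4)
((-33 - 38*H(-8, (0 - 4) - 3)) - 1*17592) - 1*3045 = ((-33 - 38*(-4)) - 1*17592) - 1*3045 = ((-33 + 152) - 17592) - 3045 = (119 - 17592) - 3045 = -17473 - 3045 = -20518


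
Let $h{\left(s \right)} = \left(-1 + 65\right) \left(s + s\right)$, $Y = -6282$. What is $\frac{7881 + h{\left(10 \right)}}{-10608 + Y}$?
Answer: $- \frac{9161}{16890} \approx -0.54239$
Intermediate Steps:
$h{\left(s \right)} = 128 s$ ($h{\left(s \right)} = 64 \cdot 2 s = 128 s$)
$\frac{7881 + h{\left(10 \right)}}{-10608 + Y} = \frac{7881 + 128 \cdot 10}{-10608 - 6282} = \frac{7881 + 1280}{-16890} = 9161 \left(- \frac{1}{16890}\right) = - \frac{9161}{16890}$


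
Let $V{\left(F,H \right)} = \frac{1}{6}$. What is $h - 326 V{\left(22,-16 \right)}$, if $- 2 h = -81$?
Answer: $- \frac{83}{6} \approx -13.833$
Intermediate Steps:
$h = \frac{81}{2}$ ($h = \left(- \frac{1}{2}\right) \left(-81\right) = \frac{81}{2} \approx 40.5$)
$V{\left(F,H \right)} = \frac{1}{6}$
$h - 326 V{\left(22,-16 \right)} = \frac{81}{2} - \frac{163}{3} = - \frac{83}{6}$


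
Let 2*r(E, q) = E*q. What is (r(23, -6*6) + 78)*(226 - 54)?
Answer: -57792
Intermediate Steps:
r(E, q) = E*q/2 (r(E, q) = (E*q)/2 = E*q/2)
(r(23, -6*6) + 78)*(226 - 54) = ((½)*23*(-6*6) + 78)*(226 - 54) = ((½)*23*(-36) + 78)*172 = (-414 + 78)*172 = -336*172 = -57792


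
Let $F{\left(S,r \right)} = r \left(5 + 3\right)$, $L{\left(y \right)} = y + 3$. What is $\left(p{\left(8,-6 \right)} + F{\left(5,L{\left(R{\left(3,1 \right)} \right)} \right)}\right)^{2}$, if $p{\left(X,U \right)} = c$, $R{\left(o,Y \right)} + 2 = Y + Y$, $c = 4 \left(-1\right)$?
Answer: $400$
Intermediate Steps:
$c = -4$
$R{\left(o,Y \right)} = -2 + 2 Y$ ($R{\left(o,Y \right)} = -2 + \left(Y + Y\right) = -2 + 2 Y$)
$p{\left(X,U \right)} = -4$
$L{\left(y \right)} = 3 + y$
$F{\left(S,r \right)} = 8 r$ ($F{\left(S,r \right)} = r 8 = 8 r$)
$\left(p{\left(8,-6 \right)} + F{\left(5,L{\left(R{\left(3,1 \right)} \right)} \right)}\right)^{2} = \left(-4 + 8 \left(3 + \left(-2 + 2 \cdot 1\right)\right)\right)^{2} = \left(-4 + 8 \left(3 + \left(-2 + 2\right)\right)\right)^{2} = \left(-4 + 8 \left(3 + 0\right)\right)^{2} = \left(-4 + 8 \cdot 3\right)^{2} = \left(-4 + 24\right)^{2} = 20^{2} = 400$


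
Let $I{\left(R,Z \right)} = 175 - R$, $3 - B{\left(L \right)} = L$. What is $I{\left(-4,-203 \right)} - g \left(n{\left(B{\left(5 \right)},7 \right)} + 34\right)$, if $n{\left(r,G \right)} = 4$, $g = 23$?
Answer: $-695$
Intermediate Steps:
$B{\left(L \right)} = 3 - L$
$I{\left(-4,-203 \right)} - g \left(n{\left(B{\left(5 \right)},7 \right)} + 34\right) = \left(175 - -4\right) - 23 \left(4 + 34\right) = \left(175 + 4\right) - 23 \cdot 38 = 179 - 874 = -695$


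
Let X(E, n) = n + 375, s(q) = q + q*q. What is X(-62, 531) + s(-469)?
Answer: 220398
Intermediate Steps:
s(q) = q + q²
X(E, n) = 375 + n
X(-62, 531) + s(-469) = (375 + 531) - 469*(1 - 469) = 906 - 469*(-468) = 906 + 219492 = 220398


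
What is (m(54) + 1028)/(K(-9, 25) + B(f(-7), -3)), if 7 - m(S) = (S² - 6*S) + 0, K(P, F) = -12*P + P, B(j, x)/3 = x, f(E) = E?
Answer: -173/10 ≈ -17.300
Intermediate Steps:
B(j, x) = 3*x
K(P, F) = -11*P
m(S) = 7 - S² + 6*S (m(S) = 7 - ((S² - 6*S) + 0) = 7 - (S² - 6*S) = 7 + (-S² + 6*S) = 7 - S² + 6*S)
(m(54) + 1028)/(K(-9, 25) + B(f(-7), -3)) = ((7 - 1*54² + 6*54) + 1028)/(-11*(-9) + 3*(-3)) = ((7 - 1*2916 + 324) + 1028)/(99 - 9) = ((7 - 2916 + 324) + 1028)/90 = (-2585 + 1028)*(1/90) = -1557*1/90 = -173/10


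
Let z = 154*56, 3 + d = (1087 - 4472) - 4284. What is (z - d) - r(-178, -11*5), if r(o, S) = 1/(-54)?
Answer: 879985/54 ≈ 16296.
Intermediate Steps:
d = -7672 (d = -3 + ((1087 - 4472) - 4284) = -3 + (-3385 - 4284) = -3 - 7669 = -7672)
r(o, S) = -1/54
z = 8624
(z - d) - r(-178, -11*5) = (8624 - 1*(-7672)) - 1*(-1/54) = (8624 + 7672) + 1/54 = 16296 + 1/54 = 879985/54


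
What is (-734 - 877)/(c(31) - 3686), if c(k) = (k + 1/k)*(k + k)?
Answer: 1611/1762 ≈ 0.91430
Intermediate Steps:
c(k) = 2*k*(k + 1/k) (c(k) = (k + 1/k)*(2*k) = 2*k*(k + 1/k))
(-734 - 877)/(c(31) - 3686) = (-734 - 877)/((2 + 2*31²) - 3686) = -1611/((2 + 2*961) - 3686) = -1611/((2 + 1922) - 3686) = -1611/(1924 - 3686) = -1611/(-1762) = -1611*(-1/1762) = 1611/1762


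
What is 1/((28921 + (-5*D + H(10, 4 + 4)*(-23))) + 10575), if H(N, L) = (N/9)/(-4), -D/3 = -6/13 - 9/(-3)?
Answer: 234/9252469 ≈ 2.5291e-5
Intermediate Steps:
D = -99/13 (D = -3*(-6/13 - 9/(-3)) = -3*(-6*1/13 - 9*(-⅓)) = -3*(-6/13 + 3) = -3*33/13 = -99/13 ≈ -7.6154)
H(N, L) = -N/36 (H(N, L) = (N*(⅑))*(-¼) = (N/9)*(-¼) = -N/36)
1/((28921 + (-5*D + H(10, 4 + 4)*(-23))) + 10575) = 1/((28921 + (-5*(-99/13) - 1/36*10*(-23))) + 10575) = 1/((28921 + (495/13 - 5/18*(-23))) + 10575) = 1/((28921 + (495/13 + 115/18)) + 10575) = 1/((28921 + 10405/234) + 10575) = 1/(6777919/234 + 10575) = 1/(9252469/234) = 234/9252469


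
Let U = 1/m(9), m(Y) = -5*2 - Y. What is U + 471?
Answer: 8948/19 ≈ 470.95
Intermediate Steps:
m(Y) = -10 - Y
U = -1/19 (U = 1/(-10 - 1*9) = 1/(-10 - 9) = 1/(-19) = -1/19 ≈ -0.052632)
U + 471 = -1/19 + 471 = 8948/19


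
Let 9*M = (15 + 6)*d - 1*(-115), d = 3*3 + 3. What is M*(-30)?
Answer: -3670/3 ≈ -1223.3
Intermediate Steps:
d = 12 (d = 9 + 3 = 12)
M = 367/9 (M = ((15 + 6)*12 - 1*(-115))/9 = (21*12 + 115)/9 = (252 + 115)/9 = (1/9)*367 = 367/9 ≈ 40.778)
M*(-30) = (367/9)*(-30) = -3670/3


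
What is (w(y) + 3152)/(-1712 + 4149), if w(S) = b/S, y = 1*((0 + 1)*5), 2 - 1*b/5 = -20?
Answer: 3174/2437 ≈ 1.3024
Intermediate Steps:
b = 110 (b = 10 - 5*(-20) = 10 + 100 = 110)
y = 5 (y = 1*(1*5) = 1*5 = 5)
w(S) = 110/S
(w(y) + 3152)/(-1712 + 4149) = (110/5 + 3152)/(-1712 + 4149) = (110*(1/5) + 3152)/2437 = (22 + 3152)*(1/2437) = 3174*(1/2437) = 3174/2437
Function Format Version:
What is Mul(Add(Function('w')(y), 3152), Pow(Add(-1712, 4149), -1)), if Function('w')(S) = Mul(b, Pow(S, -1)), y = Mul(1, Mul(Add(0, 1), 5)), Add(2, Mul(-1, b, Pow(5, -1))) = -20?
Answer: Rational(3174, 2437) ≈ 1.3024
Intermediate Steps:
b = 110 (b = Add(10, Mul(-5, -20)) = Add(10, 100) = 110)
y = 5 (y = Mul(1, Mul(1, 5)) = Mul(1, 5) = 5)
Function('w')(S) = Mul(110, Pow(S, -1))
Mul(Add(Function('w')(y), 3152), Pow(Add(-1712, 4149), -1)) = Mul(Add(Mul(110, Pow(5, -1)), 3152), Pow(Add(-1712, 4149), -1)) = Mul(Add(Mul(110, Rational(1, 5)), 3152), Pow(2437, -1)) = Mul(Add(22, 3152), Rational(1, 2437)) = Mul(3174, Rational(1, 2437)) = Rational(3174, 2437)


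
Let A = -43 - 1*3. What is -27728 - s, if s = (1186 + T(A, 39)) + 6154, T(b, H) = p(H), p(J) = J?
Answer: -35107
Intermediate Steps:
A = -46 (A = -43 - 3 = -46)
T(b, H) = H
s = 7379 (s = (1186 + 39) + 6154 = 1225 + 6154 = 7379)
-27728 - s = -27728 - 1*7379 = -27728 - 7379 = -35107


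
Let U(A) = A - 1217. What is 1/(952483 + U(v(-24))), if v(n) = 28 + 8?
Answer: 1/951302 ≈ 1.0512e-6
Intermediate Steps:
v(n) = 36
U(A) = -1217 + A
1/(952483 + U(v(-24))) = 1/(952483 + (-1217 + 36)) = 1/(952483 - 1181) = 1/951302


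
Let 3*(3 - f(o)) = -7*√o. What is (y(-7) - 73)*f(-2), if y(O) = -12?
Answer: -255 - 595*I*√2/3 ≈ -255.0 - 280.49*I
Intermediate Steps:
f(o) = 3 + 7*√o/3 (f(o) = 3 - (-7)*√o/3 = 3 + 7*√o/3)
(y(-7) - 73)*f(-2) = (-12 - 73)*(3 + 7*√(-2)/3) = -85*(3 + 7*(I*√2)/3) = -85*(3 + 7*I*√2/3) = -255 - 595*I*√2/3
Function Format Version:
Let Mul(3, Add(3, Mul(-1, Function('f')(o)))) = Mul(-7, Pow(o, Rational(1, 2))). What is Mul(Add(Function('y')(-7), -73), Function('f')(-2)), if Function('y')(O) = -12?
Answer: Add(-255, Mul(Rational(-595, 3), I, Pow(2, Rational(1, 2)))) ≈ Add(-255.00, Mul(-280.49, I))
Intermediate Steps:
Function('f')(o) = Add(3, Mul(Rational(7, 3), Pow(o, Rational(1, 2)))) (Function('f')(o) = Add(3, Mul(Rational(-1, 3), Mul(-7, Pow(o, Rational(1, 2))))) = Add(3, Mul(Rational(7, 3), Pow(o, Rational(1, 2)))))
Mul(Add(Function('y')(-7), -73), Function('f')(-2)) = Mul(Add(-12, -73), Add(3, Mul(Rational(7, 3), Pow(-2, Rational(1, 2))))) = Mul(-85, Add(3, Mul(Rational(7, 3), Mul(I, Pow(2, Rational(1, 2)))))) = Mul(-85, Add(3, Mul(Rational(7, 3), I, Pow(2, Rational(1, 2))))) = Add(-255, Mul(Rational(-595, 3), I, Pow(2, Rational(1, 2))))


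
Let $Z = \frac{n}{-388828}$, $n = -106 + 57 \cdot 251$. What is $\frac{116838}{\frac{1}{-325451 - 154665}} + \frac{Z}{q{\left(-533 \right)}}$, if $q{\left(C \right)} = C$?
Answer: $- \frac{1056871894402631381}{18840484} \approx -5.6096 \cdot 10^{10}$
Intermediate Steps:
$n = 14201$ ($n = -106 + 14307 = 14201$)
$Z = - \frac{1291}{35348}$ ($Z = \frac{14201}{-388828} = 14201 \left(- \frac{1}{388828}\right) = - \frac{1291}{35348} \approx -0.036523$)
$\frac{116838}{\frac{1}{-325451 - 154665}} + \frac{Z}{q{\left(-533 \right)}} = \frac{116838}{\frac{1}{-325451 - 154665}} - \frac{1291}{35348 \left(-533\right)} = \frac{116838}{\frac{1}{-480116}} - - \frac{1291}{18840484} = \frac{116838}{- \frac{1}{480116}} + \frac{1291}{18840484} = 116838 \left(-480116\right) + \frac{1291}{18840484} = -56095793208 + \frac{1291}{18840484} = - \frac{1056871894402631381}{18840484}$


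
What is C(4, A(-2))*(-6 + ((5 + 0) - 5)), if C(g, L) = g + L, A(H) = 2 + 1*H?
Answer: -24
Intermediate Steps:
A(H) = 2 + H
C(g, L) = L + g
C(4, A(-2))*(-6 + ((5 + 0) - 5)) = ((2 - 2) + 4)*(-6 + ((5 + 0) - 5)) = (0 + 4)*(-6 + (5 - 5)) = 4*(-6 + 0) = 4*(-6) = -24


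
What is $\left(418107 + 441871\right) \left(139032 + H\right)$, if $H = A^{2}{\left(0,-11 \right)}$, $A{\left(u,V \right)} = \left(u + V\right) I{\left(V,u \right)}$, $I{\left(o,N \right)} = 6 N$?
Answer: $119564461296$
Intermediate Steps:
$A{\left(u,V \right)} = 6 u \left(V + u\right)$ ($A{\left(u,V \right)} = \left(u + V\right) 6 u = \left(V + u\right) 6 u = 6 u \left(V + u\right)$)
$H = 0$ ($H = \left(6 \cdot 0 \left(-11 + 0\right)\right)^{2} = \left(6 \cdot 0 \left(-11\right)\right)^{2} = 0^{2} = 0$)
$\left(418107 + 441871\right) \left(139032 + H\right) = \left(418107 + 441871\right) \left(139032 + 0\right) = 859978 \cdot 139032 = 119564461296$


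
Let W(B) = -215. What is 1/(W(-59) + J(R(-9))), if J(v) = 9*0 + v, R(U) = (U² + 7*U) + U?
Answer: -1/206 ≈ -0.0048544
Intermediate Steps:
R(U) = U² + 8*U
J(v) = v (J(v) = 0 + v = v)
1/(W(-59) + J(R(-9))) = 1/(-215 - 9*(8 - 9)) = 1/(-215 - 9*(-1)) = 1/(-215 + 9) = 1/(-206) = -1/206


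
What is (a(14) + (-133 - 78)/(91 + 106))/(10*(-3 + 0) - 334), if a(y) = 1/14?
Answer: 2757/1003912 ≈ 0.0027463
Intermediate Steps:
a(y) = 1/14
(a(14) + (-133 - 78)/(91 + 106))/(10*(-3 + 0) - 334) = (1/14 + (-133 - 78)/(91 + 106))/(10*(-3 + 0) - 334) = (1/14 - 211/197)/(10*(-3) - 334) = (1/14 - 211*1/197)/(-30 - 334) = (1/14 - 211/197)/(-364) = -2757/2758*(-1/364) = 2757/1003912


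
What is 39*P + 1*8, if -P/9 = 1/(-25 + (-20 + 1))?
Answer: 703/44 ≈ 15.977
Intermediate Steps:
P = 9/44 (P = -9/(-25 + (-20 + 1)) = -9/(-25 - 19) = -9/(-44) = -9*(-1/44) = 9/44 ≈ 0.20455)
39*P + 1*8 = 39*(9/44) + 1*8 = 351/44 + 8 = 703/44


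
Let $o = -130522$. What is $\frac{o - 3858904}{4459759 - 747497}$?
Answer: $- \frac{1994713}{1856131} \approx -1.0747$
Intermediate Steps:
$\frac{o - 3858904}{4459759 - 747497} = \frac{-130522 - 3858904}{4459759 - 747497} = - \frac{3989426}{3712262} = \left(-3989426\right) \frac{1}{3712262} = - \frac{1994713}{1856131}$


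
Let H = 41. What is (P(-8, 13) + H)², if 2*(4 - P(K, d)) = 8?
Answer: 1681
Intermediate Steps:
P(K, d) = 0 (P(K, d) = 4 - ½*8 = 4 - 4 = 0)
(P(-8, 13) + H)² = (0 + 41)² = 41² = 1681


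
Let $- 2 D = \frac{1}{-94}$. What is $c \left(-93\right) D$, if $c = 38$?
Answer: $- \frac{1767}{94} \approx -18.798$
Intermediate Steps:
$D = \frac{1}{188}$ ($D = - \frac{1}{2 \left(-94\right)} = \left(- \frac{1}{2}\right) \left(- \frac{1}{94}\right) = \frac{1}{188} \approx 0.0053191$)
$c \left(-93\right) D = 38 \left(-93\right) \frac{1}{188} = \left(-3534\right) \frac{1}{188} = - \frac{1767}{94}$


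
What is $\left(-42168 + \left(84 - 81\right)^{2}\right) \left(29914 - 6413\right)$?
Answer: $-990778659$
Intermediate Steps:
$\left(-42168 + \left(84 - 81\right)^{2}\right) \left(29914 - 6413\right) = \left(-42168 + 3^{2}\right) 23501 = \left(-42168 + 9\right) 23501 = \left(-42159\right) 23501 = -990778659$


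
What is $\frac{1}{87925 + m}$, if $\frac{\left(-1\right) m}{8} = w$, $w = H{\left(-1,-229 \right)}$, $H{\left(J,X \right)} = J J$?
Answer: $\frac{1}{87917} \approx 1.1374 \cdot 10^{-5}$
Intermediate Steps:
$H{\left(J,X \right)} = J^{2}$
$w = 1$ ($w = \left(-1\right)^{2} = 1$)
$m = -8$ ($m = \left(-8\right) 1 = -8$)
$\frac{1}{87925 + m} = \frac{1}{87925 - 8} = \frac{1}{87917}$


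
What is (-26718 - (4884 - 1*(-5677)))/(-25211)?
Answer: 37279/25211 ≈ 1.4787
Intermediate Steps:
(-26718 - (4884 - 1*(-5677)))/(-25211) = (-26718 - (4884 + 5677))*(-1/25211) = (-26718 - 1*10561)*(-1/25211) = (-26718 - 10561)*(-1/25211) = -37279*(-1/25211) = 37279/25211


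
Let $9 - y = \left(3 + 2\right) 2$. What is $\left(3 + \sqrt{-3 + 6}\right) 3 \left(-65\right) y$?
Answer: $585 + 195 \sqrt{3} \approx 922.75$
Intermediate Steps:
$y = -1$ ($y = 9 - \left(3 + 2\right) 2 = 9 - 5 \cdot 2 = 9 - 10 = -1$)
$\left(3 + \sqrt{-3 + 6}\right) 3 \left(-65\right) y = \left(3 + \sqrt{-3 + 6}\right) 3 \left(-65\right) \left(-1\right) = \left(3 + \sqrt{3}\right) 3 \left(-65\right) \left(-1\right) = \left(9 + 3 \sqrt{3}\right) \left(-65\right) \left(-1\right) = \left(-585 - 195 \sqrt{3}\right) \left(-1\right) = 585 + 195 \sqrt{3}$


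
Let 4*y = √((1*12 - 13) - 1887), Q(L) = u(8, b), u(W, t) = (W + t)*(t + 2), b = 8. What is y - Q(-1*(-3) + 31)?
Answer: -160 + I*√118 ≈ -160.0 + 10.863*I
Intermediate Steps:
u(W, t) = (2 + t)*(W + t) (u(W, t) = (W + t)*(2 + t) = (2 + t)*(W + t))
Q(L) = 160 (Q(L) = 8² + 2*8 + 2*8 + 8*8 = 64 + 16 + 16 + 64 = 160)
y = I*√118 (y = √((1*12 - 13) - 1887)/4 = √((12 - 13) - 1887)/4 = √(-1 - 1887)/4 = √(-1888)/4 = (4*I*√118)/4 = I*√118 ≈ 10.863*I)
y - Q(-1*(-3) + 31) = I*√118 - 1*160 = I*√118 - 160 = -160 + I*√118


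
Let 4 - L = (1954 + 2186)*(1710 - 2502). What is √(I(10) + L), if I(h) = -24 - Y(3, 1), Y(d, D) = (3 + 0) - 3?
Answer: 2*√819715 ≈ 1810.8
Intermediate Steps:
Y(d, D) = 0 (Y(d, D) = 3 - 3 = 0)
I(h) = -24 (I(h) = -24 - 1*0 = -24 + 0 = -24)
L = 3278884 (L = 4 - (1954 + 2186)*(1710 - 2502) = 4 - 4140*(-792) = 4 - 1*(-3278880) = 4 + 3278880 = 3278884)
√(I(10) + L) = √(-24 + 3278884) = √3278860 = 2*√819715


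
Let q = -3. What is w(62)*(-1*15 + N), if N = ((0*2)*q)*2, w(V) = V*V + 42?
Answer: -58290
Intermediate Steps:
w(V) = 42 + V² (w(V) = V² + 42 = 42 + V²)
N = 0 (N = ((0*2)*(-3))*2 = (0*(-3))*2 = 0*2 = 0)
w(62)*(-1*15 + N) = (42 + 62²)*(-1*15 + 0) = (42 + 3844)*(-15 + 0) = 3886*(-15) = -58290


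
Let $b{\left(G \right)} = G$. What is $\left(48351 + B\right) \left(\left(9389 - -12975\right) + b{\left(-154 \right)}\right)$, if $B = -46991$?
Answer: $30205600$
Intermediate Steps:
$\left(48351 + B\right) \left(\left(9389 - -12975\right) + b{\left(-154 \right)}\right) = \left(48351 - 46991\right) \left(\left(9389 - -12975\right) - 154\right) = 1360 \left(\left(9389 + 12975\right) - 154\right) = 1360 \left(22364 - 154\right) = 1360 \cdot 22210 = 30205600$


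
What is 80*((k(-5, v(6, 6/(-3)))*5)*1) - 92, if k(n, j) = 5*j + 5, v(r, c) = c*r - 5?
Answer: -32092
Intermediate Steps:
v(r, c) = -5 + c*r
k(n, j) = 5 + 5*j
80*((k(-5, v(6, 6/(-3)))*5)*1) - 92 = 80*(((5 + 5*(-5 + (6/(-3))*6))*5)*1) - 92 = 80*(((5 + 5*(-5 + (6*(-⅓))*6))*5)*1) - 92 = 80*(((5 + 5*(-5 - 2*6))*5)*1) - 92 = 80*(((5 + 5*(-5 - 12))*5)*1) - 92 = 80*(((5 + 5*(-17))*5)*1) - 92 = 80*(((5 - 85)*5)*1) - 92 = 80*(-80*5*1) - 92 = 80*(-400*1) - 92 = 80*(-400) - 92 = -32000 - 92 = -32092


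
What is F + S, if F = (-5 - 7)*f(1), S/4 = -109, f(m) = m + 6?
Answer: -520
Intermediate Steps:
f(m) = 6 + m
S = -436 (S = 4*(-109) = -436)
F = -84 (F = (-5 - 7)*(6 + 1) = -12*7 = -84)
F + S = -84 - 436 = -520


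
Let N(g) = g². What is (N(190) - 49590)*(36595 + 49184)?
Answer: -1157158710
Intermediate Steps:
(N(190) - 49590)*(36595 + 49184) = (190² - 49590)*(36595 + 49184) = (36100 - 49590)*85779 = -13490*85779 = -1157158710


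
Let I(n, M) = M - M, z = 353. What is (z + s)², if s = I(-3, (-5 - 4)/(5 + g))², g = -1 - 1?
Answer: 124609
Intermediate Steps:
g = -2
I(n, M) = 0
s = 0 (s = 0² = 0)
(z + s)² = (353 + 0)² = 353² = 124609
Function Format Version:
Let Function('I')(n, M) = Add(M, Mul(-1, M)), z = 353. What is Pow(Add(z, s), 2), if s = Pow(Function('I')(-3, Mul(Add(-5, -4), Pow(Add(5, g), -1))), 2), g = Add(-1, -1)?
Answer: 124609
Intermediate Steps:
g = -2
Function('I')(n, M) = 0
s = 0 (s = Pow(0, 2) = 0)
Pow(Add(z, s), 2) = Pow(Add(353, 0), 2) = Pow(353, 2) = 124609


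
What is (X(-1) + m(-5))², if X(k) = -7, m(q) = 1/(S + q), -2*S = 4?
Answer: 2500/49 ≈ 51.020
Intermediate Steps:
S = -2 (S = -½*4 = -2)
m(q) = 1/(-2 + q)
(X(-1) + m(-5))² = (-7 + 1/(-2 - 5))² = (-7 + 1/(-7))² = (-7 - ⅐)² = (-50/7)² = 2500/49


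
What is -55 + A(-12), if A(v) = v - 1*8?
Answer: -75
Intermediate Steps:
A(v) = -8 + v (A(v) = v - 8 = -8 + v)
-55 + A(-12) = -55 + (-8 - 12) = -55 - 20 = -75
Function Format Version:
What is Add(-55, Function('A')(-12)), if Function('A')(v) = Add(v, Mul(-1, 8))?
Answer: -75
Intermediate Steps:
Function('A')(v) = Add(-8, v) (Function('A')(v) = Add(v, -8) = Add(-8, v))
Add(-55, Function('A')(-12)) = Add(-55, Add(-8, -12)) = Add(-55, -20) = -75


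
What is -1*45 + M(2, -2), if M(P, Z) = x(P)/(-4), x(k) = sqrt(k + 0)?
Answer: -45 - sqrt(2)/4 ≈ -45.354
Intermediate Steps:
x(k) = sqrt(k)
M(P, Z) = -sqrt(P)/4 (M(P, Z) = sqrt(P)/(-4) = sqrt(P)*(-1/4) = -sqrt(P)/4)
-1*45 + M(2, -2) = -1*45 - sqrt(2)/4 = -45 - sqrt(2)/4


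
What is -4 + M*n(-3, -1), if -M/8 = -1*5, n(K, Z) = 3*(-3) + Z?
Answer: -404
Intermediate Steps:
n(K, Z) = -9 + Z
M = 40 (M = -(-8)*5 = -8*(-5) = 40)
-4 + M*n(-3, -1) = -4 + 40*(-9 - 1) = -4 + 40*(-10) = -4 - 400 = -404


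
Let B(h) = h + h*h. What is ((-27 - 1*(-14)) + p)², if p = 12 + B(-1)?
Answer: 1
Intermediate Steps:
B(h) = h + h²
p = 12 (p = 12 - (1 - 1) = 12 - 1*0 = 12 + 0 = 12)
((-27 - 1*(-14)) + p)² = ((-27 - 1*(-14)) + 12)² = ((-27 + 14) + 12)² = (-13 + 12)² = (-1)² = 1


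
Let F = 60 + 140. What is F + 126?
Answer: 326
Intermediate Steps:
F = 200
F + 126 = 200 + 126 = 326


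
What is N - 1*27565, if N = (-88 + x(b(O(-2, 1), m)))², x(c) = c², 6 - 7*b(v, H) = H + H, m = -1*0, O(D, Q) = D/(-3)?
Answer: -47899389/2401 ≈ -19950.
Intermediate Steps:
O(D, Q) = -D/3 (O(D, Q) = D*(-⅓) = -D/3)
m = 0
b(v, H) = 6/7 - 2*H/7 (b(v, H) = 6/7 - (H + H)/7 = 6/7 - 2*H/7)
N = 18284176/2401 (N = (-88 + (6/7 - 2/7*0)²)² = (-88 + (6/7 + 0)²)² = (-88 + (6/7)²)² = (-88 + 36/49)² = (-4276/49)² = 18284176/2401 ≈ 7615.2)
N - 1*27565 = 18284176/2401 - 1*27565 = 18284176/2401 - 27565 = -47899389/2401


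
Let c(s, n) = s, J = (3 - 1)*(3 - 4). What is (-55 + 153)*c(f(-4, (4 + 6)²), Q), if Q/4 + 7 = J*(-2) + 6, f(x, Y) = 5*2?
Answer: 980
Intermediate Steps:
J = -2 (J = 2*(-1) = -2)
f(x, Y) = 10
Q = 12 (Q = -28 + 4*(-2*(-2) + 6) = -28 + 4*(4 + 6) = -28 + 4*10 = -28 + 40 = 12)
(-55 + 153)*c(f(-4, (4 + 6)²), Q) = (-55 + 153)*10 = 98*10 = 980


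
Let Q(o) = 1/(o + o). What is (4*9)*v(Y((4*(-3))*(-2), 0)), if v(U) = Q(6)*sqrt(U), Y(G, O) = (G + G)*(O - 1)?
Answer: 12*I*sqrt(3) ≈ 20.785*I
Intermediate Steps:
Q(o) = 1/(2*o)
Y(G, O) = 2*G*(-1 + O) (Y(G, O) = (2*G)*(-1 + O) = 2*G*(-1 + O))
v(U) = sqrt(U)/12 (v(U) = ((1/2)/6)*sqrt(U) = ((1/2)*(1/6))*sqrt(U) = sqrt(U)/12)
(4*9)*v(Y((4*(-3))*(-2), 0)) = (4*9)*(sqrt(2*((4*(-3))*(-2))*(-1 + 0))/12) = 36*(sqrt(2*(-12*(-2))*(-1))/12) = 36*(sqrt(2*24*(-1))/12) = 36*(sqrt(-48)/12) = 36*((4*I*sqrt(3))/12) = 36*(I*sqrt(3)/3) = 12*I*sqrt(3)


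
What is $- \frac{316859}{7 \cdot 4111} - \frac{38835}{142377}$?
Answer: $- \frac{15410329546}{1365727643} \approx -11.284$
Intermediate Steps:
$- \frac{316859}{7 \cdot 4111} - \frac{38835}{142377} = - \frac{316859}{28777} - \frac{12945}{47459} = - \frac{15410329546}{1365727643}$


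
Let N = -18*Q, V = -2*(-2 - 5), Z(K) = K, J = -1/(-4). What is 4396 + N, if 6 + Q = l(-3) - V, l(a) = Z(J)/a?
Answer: 9515/2 ≈ 4757.5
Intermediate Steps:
J = ¼ (J = -1*(-¼) = ¼ ≈ 0.25000)
V = 14 (V = -2*(-7) = 14)
l(a) = 1/(4*a)
Q = -241/12 (Q = -6 + ((¼)/(-3) - 1*14) = -6 + ((¼)*(-⅓) - 14) = -6 + (-1/12 - 14) = -6 - 169/12 = -241/12 ≈ -20.083)
N = 723/2 (N = -18*(-241/12) = 723/2 ≈ 361.50)
4396 + N = 4396 + 723/2 = 9515/2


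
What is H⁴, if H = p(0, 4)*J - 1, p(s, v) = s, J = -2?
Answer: 1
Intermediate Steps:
H = -1 (H = 0*(-2) - 1 = 0 - 1 = -1)
H⁴ = (-1)⁴ = 1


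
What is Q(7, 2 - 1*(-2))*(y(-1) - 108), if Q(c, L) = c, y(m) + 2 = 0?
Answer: -770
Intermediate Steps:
y(m) = -2 (y(m) = -2 + 0 = -2)
Q(7, 2 - 1*(-2))*(y(-1) - 108) = 7*(-2 - 108) = 7*(-110) = -770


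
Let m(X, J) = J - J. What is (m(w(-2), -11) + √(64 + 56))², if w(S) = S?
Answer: 120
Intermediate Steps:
m(X, J) = 0
(m(w(-2), -11) + √(64 + 56))² = (0 + √(64 + 56))² = (0 + √120)² = (0 + 2*√30)² = (2*√30)² = 120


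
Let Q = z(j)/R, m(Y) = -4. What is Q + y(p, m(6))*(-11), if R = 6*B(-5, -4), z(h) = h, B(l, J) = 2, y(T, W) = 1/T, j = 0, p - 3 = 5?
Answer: -11/8 ≈ -1.3750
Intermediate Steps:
p = 8 (p = 3 + 5 = 8)
R = 12 (R = 6*2 = 12)
Q = 0 (Q = 0/12 = 0*(1/12) = 0)
Q + y(p, m(6))*(-11) = 0 - 11/8 = -11/8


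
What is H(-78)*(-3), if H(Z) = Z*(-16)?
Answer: -3744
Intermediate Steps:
H(Z) = -16*Z
H(-78)*(-3) = -16*(-78)*(-3) = 1248*(-3) = -3744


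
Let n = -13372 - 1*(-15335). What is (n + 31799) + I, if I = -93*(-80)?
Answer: 41202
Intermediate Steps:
I = 7440
n = 1963 (n = -13372 + 15335 = 1963)
(n + 31799) + I = (1963 + 31799) + 7440 = 33762 + 7440 = 41202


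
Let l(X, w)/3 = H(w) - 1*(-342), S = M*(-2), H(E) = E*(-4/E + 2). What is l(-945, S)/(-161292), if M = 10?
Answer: -149/26882 ≈ -0.0055427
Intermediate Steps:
H(E) = E*(2 - 4/E)
S = -20 (S = 10*(-2) = -20)
l(X, w) = 1014 + 6*w (l(X, w) = 3*((-4 + 2*w) - 1*(-342)) = 3*((-4 + 2*w) + 342) = 3*(338 + 2*w) = 1014 + 6*w)
l(-945, S)/(-161292) = (1014 + 6*(-20))/(-161292) = (1014 - 120)*(-1/161292) = 894*(-1/161292) = -149/26882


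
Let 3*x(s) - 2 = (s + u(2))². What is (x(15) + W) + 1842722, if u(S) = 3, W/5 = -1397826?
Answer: -15438898/3 ≈ -5.1463e+6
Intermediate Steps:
W = -6989130 (W = 5*(-1397826) = -6989130)
x(s) = ⅔ + (3 + s)²/3 (x(s) = ⅔ + (s + 3)²/3 = ⅔ + (3 + s)²/3)
(x(15) + W) + 1842722 = ((⅔ + (3 + 15)²/3) - 6989130) + 1842722 = ((⅔ + (⅓)*18²) - 6989130) + 1842722 = ((⅔ + (⅓)*324) - 6989130) + 1842722 = ((⅔ + 108) - 6989130) + 1842722 = (326/3 - 6989130) + 1842722 = -20967064/3 + 1842722 = -15438898/3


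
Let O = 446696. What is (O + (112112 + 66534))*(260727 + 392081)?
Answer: 408228260336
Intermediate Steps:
(O + (112112 + 66534))*(260727 + 392081) = (446696 + (112112 + 66534))*(260727 + 392081) = (446696 + 178646)*652808 = 625342*652808 = 408228260336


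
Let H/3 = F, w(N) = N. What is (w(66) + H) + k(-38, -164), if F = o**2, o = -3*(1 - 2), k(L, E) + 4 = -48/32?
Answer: 175/2 ≈ 87.500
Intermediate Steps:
k(L, E) = -11/2 (k(L, E) = -4 - 48/32 = -4 - 48*1/32 = -4 - 3/2 = -11/2)
o = 3 (o = -3*(-1) = 3)
F = 9 (F = 3**2 = 9)
H = 27 (H = 3*9 = 27)
(w(66) + H) + k(-38, -164) = (66 + 27) - 11/2 = 93 - 11/2 = 175/2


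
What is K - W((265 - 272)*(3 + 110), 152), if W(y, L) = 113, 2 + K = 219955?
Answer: 219840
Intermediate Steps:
K = 219953 (K = -2 + 219955 = 219953)
K - W((265 - 272)*(3 + 110), 152) = 219953 - 1*113 = 219953 - 113 = 219840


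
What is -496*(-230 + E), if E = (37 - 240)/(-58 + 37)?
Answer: 327856/3 ≈ 1.0929e+5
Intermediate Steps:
E = 29/3 (E = -203/(-21) = -203*(-1/21) = 29/3 ≈ 9.6667)
-496*(-230 + E) = -496*(-230 + 29/3) = -496*(-661/3) = 327856/3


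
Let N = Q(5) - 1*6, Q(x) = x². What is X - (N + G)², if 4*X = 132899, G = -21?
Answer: 132883/4 ≈ 33221.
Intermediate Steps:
X = 132899/4 (X = (¼)*132899 = 132899/4 ≈ 33225.)
N = 19 (N = 5² - 1*6 = 25 - 6 = 19)
X - (N + G)² = 132899/4 - (19 - 21)² = 132899/4 - 1*(-2)² = 132899/4 - 1*4 = 132899/4 - 4 = 132883/4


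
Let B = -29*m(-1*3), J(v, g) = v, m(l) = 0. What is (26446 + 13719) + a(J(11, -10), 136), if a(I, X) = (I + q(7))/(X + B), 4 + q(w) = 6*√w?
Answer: 5462447/136 + 3*√7/68 ≈ 40165.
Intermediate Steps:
q(w) = -4 + 6*√w
B = 0 (B = -29*0 = 0)
a(I, X) = (-4 + I + 6*√7)/X (a(I, X) = (I + (-4 + 6*√7))/(X + 0) = (-4 + I + 6*√7)/X)
(26446 + 13719) + a(J(11, -10), 136) = (26446 + 13719) + (-4 + 11 + 6*√7)/136 = 40165 + (7 + 6*√7)/136 = 40165 + (7/136 + 3*√7/68) = 5462447/136 + 3*√7/68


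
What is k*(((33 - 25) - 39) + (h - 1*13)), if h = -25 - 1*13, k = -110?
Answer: 9020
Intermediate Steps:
h = -38 (h = -25 - 13 = -38)
k*(((33 - 25) - 39) + (h - 1*13)) = -110*(((33 - 25) - 39) + (-38 - 1*13)) = -110*((8 - 39) + (-38 - 13)) = -110*(-31 - 51) = -110*(-82) = 9020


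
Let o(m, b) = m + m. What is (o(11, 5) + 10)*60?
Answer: 1920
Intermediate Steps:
o(m, b) = 2*m
(o(11, 5) + 10)*60 = (2*11 + 10)*60 = (22 + 10)*60 = 32*60 = 1920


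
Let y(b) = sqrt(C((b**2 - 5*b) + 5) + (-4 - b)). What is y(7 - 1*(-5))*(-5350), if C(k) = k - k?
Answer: -21400*I ≈ -21400.0*I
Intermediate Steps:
C(k) = 0
y(b) = sqrt(-4 - b) (y(b) = sqrt(0 + (-4 - b)) = sqrt(-4 - b))
y(7 - 1*(-5))*(-5350) = sqrt(-4 - (7 - 1*(-5)))*(-5350) = sqrt(-4 - (7 + 5))*(-5350) = sqrt(-4 - 1*12)*(-5350) = sqrt(-4 - 12)*(-5350) = sqrt(-16)*(-5350) = (4*I)*(-5350) = -21400*I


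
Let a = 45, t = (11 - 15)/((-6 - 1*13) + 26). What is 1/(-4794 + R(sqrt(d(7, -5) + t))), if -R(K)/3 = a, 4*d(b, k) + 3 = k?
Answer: -1/4929 ≈ -0.00020288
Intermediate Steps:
t = -4/7 (t = -4/((-6 - 13) + 26) = -4/(-19 + 26) = -4/7 ≈ -0.57143)
d(b, k) = -3/4 + k/4
R(K) = -135 (R(K) = -3*45 = -135)
1/(-4794 + R(sqrt(d(7, -5) + t))) = 1/(-4794 - 135) = 1/(-4929) = -1/4929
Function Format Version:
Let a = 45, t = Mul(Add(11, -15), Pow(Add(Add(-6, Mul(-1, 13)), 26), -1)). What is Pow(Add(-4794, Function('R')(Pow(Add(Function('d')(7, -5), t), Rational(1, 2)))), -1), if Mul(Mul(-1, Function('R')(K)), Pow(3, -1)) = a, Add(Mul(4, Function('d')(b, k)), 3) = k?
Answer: Rational(-1, 4929) ≈ -0.00020288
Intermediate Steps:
t = Rational(-4, 7) (t = Mul(-4, Pow(Add(Add(-6, -13), 26), -1)) = Mul(-4, Pow(Add(-19, 26), -1)) = Mul(-4, Pow(7, -1)) = Mul(-4, Rational(1, 7)) = Rational(-4, 7) ≈ -0.57143)
Function('d')(b, k) = Add(Rational(-3, 4), Mul(Rational(1, 4), k))
Function('R')(K) = -135 (Function('R')(K) = Mul(-3, 45) = -135)
Pow(Add(-4794, Function('R')(Pow(Add(Function('d')(7, -5), t), Rational(1, 2)))), -1) = Pow(Add(-4794, -135), -1) = Pow(-4929, -1) = Rational(-1, 4929)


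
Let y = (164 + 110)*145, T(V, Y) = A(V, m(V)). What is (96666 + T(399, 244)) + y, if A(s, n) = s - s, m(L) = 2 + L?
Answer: 136396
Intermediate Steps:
A(s, n) = 0
T(V, Y) = 0
y = 39730 (y = 274*145 = 39730)
(96666 + T(399, 244)) + y = (96666 + 0) + 39730 = 96666 + 39730 = 136396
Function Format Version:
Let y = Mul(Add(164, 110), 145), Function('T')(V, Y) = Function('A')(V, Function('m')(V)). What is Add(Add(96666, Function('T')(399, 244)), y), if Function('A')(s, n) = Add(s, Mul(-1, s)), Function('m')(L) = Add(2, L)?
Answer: 136396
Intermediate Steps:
Function('A')(s, n) = 0
Function('T')(V, Y) = 0
y = 39730 (y = Mul(274, 145) = 39730)
Add(Add(96666, Function('T')(399, 244)), y) = Add(Add(96666, 0), 39730) = Add(96666, 39730) = 136396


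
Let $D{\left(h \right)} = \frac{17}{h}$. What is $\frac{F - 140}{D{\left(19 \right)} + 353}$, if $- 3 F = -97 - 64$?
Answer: $- \frac{4921}{20172} \approx -0.24395$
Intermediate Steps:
$F = \frac{161}{3}$ ($F = - \frac{-97 - 64}{3} = \left(- \frac{1}{3}\right) \left(-161\right) = \frac{161}{3} \approx 53.667$)
$\frac{F - 140}{D{\left(19 \right)} + 353} = \frac{\frac{161}{3} - 140}{\frac{17}{19} + 353} = - \frac{259}{3 \left(17 \cdot \frac{1}{19} + 353\right)} = - \frac{259}{3 \left(\frac{17}{19} + 353\right)} = - \frac{259}{3 \cdot \frac{6724}{19}} = \left(- \frac{259}{3}\right) \frac{19}{6724} = - \frac{4921}{20172}$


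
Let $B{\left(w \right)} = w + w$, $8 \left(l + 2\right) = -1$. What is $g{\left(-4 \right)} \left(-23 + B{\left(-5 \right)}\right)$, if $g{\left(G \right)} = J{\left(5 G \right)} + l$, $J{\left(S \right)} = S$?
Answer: $\frac{5841}{8} \approx 730.13$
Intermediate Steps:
$l = - \frac{17}{8}$ ($l = -2 + \frac{1}{8} \left(-1\right) = -2 - \frac{1}{8} = - \frac{17}{8} \approx -2.125$)
$B{\left(w \right)} = 2 w$
$g{\left(G \right)} = - \frac{17}{8} + 5 G$ ($g{\left(G \right)} = 5 G - \frac{17}{8} = - \frac{17}{8} + 5 G$)
$g{\left(-4 \right)} \left(-23 + B{\left(-5 \right)}\right) = \left(- \frac{17}{8} + 5 \left(-4\right)\right) \left(-23 + 2 \left(-5\right)\right) = \left(- \frac{17}{8} - 20\right) \left(-23 - 10\right) = \left(- \frac{177}{8}\right) \left(-33\right) = \frac{5841}{8}$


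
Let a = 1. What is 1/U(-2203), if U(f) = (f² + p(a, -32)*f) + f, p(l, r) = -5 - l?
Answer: 1/4864224 ≈ 2.0558e-7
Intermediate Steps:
U(f) = f² - 5*f (U(f) = (f² + (-5 - 1*1)*f) + f = (f² + (-5 - 1)*f) + f = (f² - 6*f) + f = f² - 5*f)
1/U(-2203) = 1/(-2203*(-5 - 2203)) = 1/(-2203*(-2208)) = 1/4864224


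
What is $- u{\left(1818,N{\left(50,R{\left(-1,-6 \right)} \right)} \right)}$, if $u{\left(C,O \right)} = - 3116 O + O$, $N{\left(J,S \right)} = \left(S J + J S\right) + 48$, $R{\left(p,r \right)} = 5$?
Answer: $1707020$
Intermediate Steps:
$N{\left(J,S \right)} = 48 + 2 J S$ ($N{\left(J,S \right)} = \left(J S + J S\right) + 48 = 2 J S + 48 = 48 + 2 J S$)
$u{\left(C,O \right)} = - 3115 O$
$- u{\left(1818,N{\left(50,R{\left(-1,-6 \right)} \right)} \right)} = - \left(-3115\right) \left(48 + 2 \cdot 50 \cdot 5\right) = - \left(-3115\right) \left(48 + 500\right) = - \left(-3115\right) 548 = \left(-1\right) \left(-1707020\right) = 1707020$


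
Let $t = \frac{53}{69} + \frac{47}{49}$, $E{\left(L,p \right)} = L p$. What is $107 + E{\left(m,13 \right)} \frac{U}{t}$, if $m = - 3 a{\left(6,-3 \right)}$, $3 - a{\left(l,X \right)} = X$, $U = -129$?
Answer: $\frac{51341873}{2920} \approx 17583.0$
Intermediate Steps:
$a{\left(l,X \right)} = 3 - X$
$m = -18$ ($m = - 3 \left(3 - -3\right) = - 3 \left(3 + 3\right) = \left(-3\right) 6 = -18$)
$t = \frac{5840}{3381}$ ($t = 53 \cdot \frac{1}{69} + 47 \cdot \frac{1}{49} = \frac{53}{69} + \frac{47}{49} = \frac{5840}{3381} \approx 1.7273$)
$107 + E{\left(m,13 \right)} \frac{U}{t} = 107 + \left(-18\right) 13 \left(- \frac{129}{\frac{5840}{3381}}\right) = 107 - 234 \left(\left(-129\right) \frac{3381}{5840}\right) = 107 - - \frac{51029433}{2920} = 107 + \frac{51029433}{2920} = \frac{51341873}{2920}$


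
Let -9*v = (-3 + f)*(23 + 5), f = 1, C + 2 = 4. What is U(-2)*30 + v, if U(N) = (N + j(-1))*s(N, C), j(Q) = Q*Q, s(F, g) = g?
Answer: -484/9 ≈ -53.778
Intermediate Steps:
C = 2 (C = -2 + 4 = 2)
j(Q) = Q²
U(N) = 2 + 2*N (U(N) = (N + (-1)²)*2 = (N + 1)*2 = (1 + N)*2 = 2 + 2*N)
v = 56/9 (v = -(-3 + 1)*(23 + 5)/9 = -(-2)*28/9 = -⅑*(-56) = 56/9 ≈ 6.2222)
U(-2)*30 + v = (2 + 2*(-2))*30 + 56/9 = (2 - 4)*30 + 56/9 = -2*30 + 56/9 = -60 + 56/9 = -484/9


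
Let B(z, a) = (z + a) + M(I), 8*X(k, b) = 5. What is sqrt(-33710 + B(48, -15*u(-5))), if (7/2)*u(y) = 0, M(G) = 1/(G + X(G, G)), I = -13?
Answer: I*sqrt(36658006)/33 ≈ 183.47*I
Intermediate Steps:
X(k, b) = 5/8 (X(k, b) = (1/8)*5 = 5/8)
M(G) = 1/(5/8 + G) (M(G) = 1/(G + 5/8) = 1/(5/8 + G))
u(y) = 0 (u(y) = (2/7)*0 = 0)
B(z, a) = -8/99 + a + z (B(z, a) = (z + a) + 8/(5 + 8*(-13)) = (a + z) + 8/(5 - 104) = (a + z) + 8/(-99) = (a + z) + 8*(-1/99) = (a + z) - 8/99 = -8/99 + a + z)
sqrt(-33710 + B(48, -15*u(-5))) = sqrt(-33710 + (-8/99 - 15*0 + 48)) = sqrt(-33710 + (-8/99 + 0 + 48)) = sqrt(-33710 + 4744/99) = sqrt(-3332546/99) = I*sqrt(36658006)/33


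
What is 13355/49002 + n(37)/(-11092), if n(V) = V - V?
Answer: 13355/49002 ≈ 0.27254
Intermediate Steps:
n(V) = 0
13355/49002 + n(37)/(-11092) = 13355/49002 + 0/(-11092) = 13355*(1/49002) + 0*(-1/11092) = 13355/49002 + 0 = 13355/49002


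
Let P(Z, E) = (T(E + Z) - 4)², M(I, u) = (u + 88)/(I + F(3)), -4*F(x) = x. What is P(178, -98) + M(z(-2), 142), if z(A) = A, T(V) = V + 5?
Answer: 71251/11 ≈ 6477.4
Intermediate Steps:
F(x) = -x/4
T(V) = 5 + V
M(I, u) = (88 + u)/(-¾ + I) (M(I, u) = (u + 88)/(I - ¼*3) = (88 + u)/(I - ¾) = (88 + u)/(-¾ + I))
P(Z, E) = (1 + E + Z)² (P(Z, E) = ((5 + (E + Z)) - 4)² = ((5 + E + Z) - 4)² = (1 + E + Z)²)
P(178, -98) + M(z(-2), 142) = (1 - 98 + 178)² + 4*(88 + 142)/(-3 + 4*(-2)) = 81² + 4*230/(-3 - 8) = 6561 + 4*230/(-11) = 6561 + 4*(-1/11)*230 = 6561 - 920/11 = 71251/11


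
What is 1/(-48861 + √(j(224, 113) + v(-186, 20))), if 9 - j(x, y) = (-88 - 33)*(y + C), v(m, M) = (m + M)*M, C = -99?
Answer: -16287/795799646 - 7*I*√33/2387398938 ≈ -2.0466e-5 - 1.6843e-8*I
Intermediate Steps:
v(m, M) = M*(M + m) (v(m, M) = (M + m)*M = M*(M + m))
j(x, y) = -11970 + 121*y (j(x, y) = 9 - (-88 - 33)*(y - 99) = 9 - (-121)*(-99 + y) = 9 - (11979 - 121*y) = 9 + (-11979 + 121*y) = -11970 + 121*y)
1/(-48861 + √(j(224, 113) + v(-186, 20))) = 1/(-48861 + √((-11970 + 121*113) + 20*(20 - 186))) = 1/(-48861 + √((-11970 + 13673) + 20*(-166))) = 1/(-48861 + √(1703 - 3320)) = 1/(-48861 + √(-1617)) = 1/(-48861 + 7*I*√33)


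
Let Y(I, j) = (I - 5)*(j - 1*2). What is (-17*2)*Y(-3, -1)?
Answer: -816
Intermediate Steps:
Y(I, j) = (-5 + I)*(-2 + j) (Y(I, j) = (-5 + I)*(j - 2) = (-5 + I)*(-2 + j))
(-17*2)*Y(-3, -1) = (-17*2)*(10 - 5*(-1) - 2*(-3) - 3*(-1)) = -34*(10 + 5 + 6 + 3) = -34*24 = -816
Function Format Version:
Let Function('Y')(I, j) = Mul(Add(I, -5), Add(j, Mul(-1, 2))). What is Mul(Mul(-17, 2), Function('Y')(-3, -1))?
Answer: -816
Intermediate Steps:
Function('Y')(I, j) = Mul(Add(-5, I), Add(-2, j)) (Function('Y')(I, j) = Mul(Add(-5, I), Add(j, -2)) = Mul(Add(-5, I), Add(-2, j)))
Mul(Mul(-17, 2), Function('Y')(-3, -1)) = Mul(Mul(-17, 2), Add(10, Mul(-5, -1), Mul(-2, -3), Mul(-3, -1))) = Mul(-34, Add(10, 5, 6, 3)) = Mul(-34, 24) = -816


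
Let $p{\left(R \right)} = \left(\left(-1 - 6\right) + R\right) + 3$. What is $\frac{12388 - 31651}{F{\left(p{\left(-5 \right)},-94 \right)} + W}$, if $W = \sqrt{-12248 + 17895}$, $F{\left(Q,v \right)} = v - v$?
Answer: $- \frac{19263 \sqrt{5647}}{5647} \approx -256.34$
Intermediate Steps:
$p{\left(R \right)} = -4 + R$ ($p{\left(R \right)} = \left(\left(-1 - 6\right) + R\right) + 3 = \left(-7 + R\right) + 3 = -4 + R$)
$F{\left(Q,v \right)} = 0$
$W = \sqrt{5647} \approx 75.146$
$\frac{12388 - 31651}{F{\left(p{\left(-5 \right)},-94 \right)} + W} = \frac{12388 - 31651}{0 + \sqrt{5647}} = - \frac{19263}{\sqrt{5647}} = - 19263 \frac{\sqrt{5647}}{5647} = - \frac{19263 \sqrt{5647}}{5647}$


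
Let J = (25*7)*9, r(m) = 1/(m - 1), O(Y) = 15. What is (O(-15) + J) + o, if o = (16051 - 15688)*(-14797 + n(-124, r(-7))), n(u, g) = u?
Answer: -5414733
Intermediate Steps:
r(m) = 1/(-1 + m)
o = -5416323 (o = (16051 - 15688)*(-14797 - 124) = 363*(-14921) = -5416323)
J = 1575 (J = 175*9 = 1575)
(O(-15) + J) + o = (15 + 1575) - 5416323 = 1590 - 5416323 = -5414733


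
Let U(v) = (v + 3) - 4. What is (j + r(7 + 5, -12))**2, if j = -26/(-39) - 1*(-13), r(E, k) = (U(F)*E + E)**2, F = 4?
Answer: 48344209/9 ≈ 5.3716e+6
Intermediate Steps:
U(v) = -1 + v (U(v) = (3 + v) - 4 = -1 + v)
r(E, k) = 16*E**2 (r(E, k) = ((-1 + 4)*E + E)**2 = (3*E + E)**2 = (4*E)**2 = 16*E**2)
j = 41/3 (j = -26*(-1/39) + 13 = 2/3 + 13 = 41/3 ≈ 13.667)
(j + r(7 + 5, -12))**2 = (41/3 + 16*(7 + 5)**2)**2 = (41/3 + 16*12**2)**2 = (41/3 + 16*144)**2 = (41/3 + 2304)**2 = (6953/3)**2 = 48344209/9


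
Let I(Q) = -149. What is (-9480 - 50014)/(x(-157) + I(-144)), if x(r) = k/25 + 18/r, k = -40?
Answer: 46702790/118311 ≈ 394.75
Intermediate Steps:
x(r) = -8/5 + 18/r (x(r) = -40/25 + 18/r = -40*1/25 + 18/r = -8/5 + 18/r)
(-9480 - 50014)/(x(-157) + I(-144)) = (-9480 - 50014)/((-8/5 + 18/(-157)) - 149) = -59494/((-8/5 + 18*(-1/157)) - 149) = -59494/((-8/5 - 18/157) - 149) = -59494/(-1346/785 - 149) = -59494/(-118311/785) = -59494*(-785/118311) = 46702790/118311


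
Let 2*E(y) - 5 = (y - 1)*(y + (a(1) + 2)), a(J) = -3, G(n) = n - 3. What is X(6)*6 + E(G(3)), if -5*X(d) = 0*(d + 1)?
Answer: 3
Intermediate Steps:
G(n) = -3 + n
X(d) = 0 (X(d) = -0*(d + 1) = -0*(1 + d) = -1/5*0 = 0)
E(y) = 5/2 + (-1 + y)**2/2 (E(y) = 5/2 + ((y - 1)*(y + (-3 + 2)))/2 = 5/2 + ((-1 + y)*(y - 1))/2 = 5/2 + ((-1 + y)*(-1 + y))/2 = 5/2 + (-1 + y)**2/2)
X(6)*6 + E(G(3)) = 0*6 + (3 + (-3 + 3)**2/2 - (-3 + 3)) = 0 + (3 + (1/2)*0**2 - 1*0) = 0 + (3 + (1/2)*0 + 0) = 0 + (3 + 0 + 0) = 0 + 3 = 3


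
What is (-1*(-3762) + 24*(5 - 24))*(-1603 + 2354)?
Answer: 2482806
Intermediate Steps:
(-1*(-3762) + 24*(5 - 24))*(-1603 + 2354) = (3762 + 24*(-19))*751 = (3762 - 456)*751 = 3306*751 = 2482806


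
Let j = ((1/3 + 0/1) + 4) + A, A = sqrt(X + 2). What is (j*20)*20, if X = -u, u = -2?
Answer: 7600/3 ≈ 2533.3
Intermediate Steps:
X = 2 (X = -1*(-2) = 2)
A = 2 (A = sqrt(2 + 2) = sqrt(4) = 2)
j = 19/3 (j = ((1/3 + 0/1) + 4) + 2 = ((1*(1/3) + 0*1) + 4) + 2 = ((1/3 + 0) + 4) + 2 = (1/3 + 4) + 2 = 13/3 + 2 = 19/3 ≈ 6.3333)
(j*20)*20 = ((19/3)*20)*20 = (380/3)*20 = 7600/3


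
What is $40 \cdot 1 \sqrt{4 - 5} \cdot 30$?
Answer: $1200 i \approx 1200.0 i$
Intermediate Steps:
$40 \cdot 1 \sqrt{4 - 5} \cdot 30 = 40 \cdot 1 \sqrt{-1} \cdot 30 = 40 \cdot 1 i 30 = 40 i 30 = 1200 i$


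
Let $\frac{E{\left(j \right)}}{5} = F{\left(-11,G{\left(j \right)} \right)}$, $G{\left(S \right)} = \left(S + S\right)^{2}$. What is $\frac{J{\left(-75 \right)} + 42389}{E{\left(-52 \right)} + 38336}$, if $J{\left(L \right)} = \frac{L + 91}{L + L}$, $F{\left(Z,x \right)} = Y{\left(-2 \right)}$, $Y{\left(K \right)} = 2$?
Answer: $\frac{3179167}{2875950} \approx 1.1054$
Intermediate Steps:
$G{\left(S \right)} = 4 S^{2}$ ($G{\left(S \right)} = \left(2 S\right)^{2} = 4 S^{2}$)
$F{\left(Z,x \right)} = 2$
$E{\left(j \right)} = 10$ ($E{\left(j \right)} = 5 \cdot 2 = 10$)
$J{\left(L \right)} = \frac{91 + L}{2 L}$
$\frac{J{\left(-75 \right)} + 42389}{E{\left(-52 \right)} + 38336} = \frac{\frac{91 - 75}{2 \left(-75\right)} + 42389}{10 + 38336} = \frac{\frac{1}{2} \left(- \frac{1}{75}\right) 16 + 42389}{38346} = \left(- \frac{8}{75} + 42389\right) \frac{1}{38346} = \frac{3179167}{75} \cdot \frac{1}{38346} = \frac{3179167}{2875950}$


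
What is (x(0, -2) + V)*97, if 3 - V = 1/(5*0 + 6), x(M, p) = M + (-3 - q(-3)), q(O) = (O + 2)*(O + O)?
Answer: -3589/6 ≈ -598.17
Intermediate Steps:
q(O) = 2*O*(2 + O) (q(O) = (2 + O)*(2*O) = 2*O*(2 + O))
x(M, p) = -9 + M (x(M, p) = M + (-3 - 2*(-3)*(2 - 3)) = M + (-3 - 2*(-3)*(-1)) = M + (-3 - 1*6) = M + (-3 - 6) = M - 9 = -9 + M)
V = 17/6 (V = 3 - 1/(5*0 + 6) = 3 - 1/(0 + 6) = 3 - 1/6 = 3 - 1*⅙ = 3 - ⅙ = 17/6 ≈ 2.8333)
(x(0, -2) + V)*97 = ((-9 + 0) + 17/6)*97 = (-9 + 17/6)*97 = -37/6*97 = -3589/6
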